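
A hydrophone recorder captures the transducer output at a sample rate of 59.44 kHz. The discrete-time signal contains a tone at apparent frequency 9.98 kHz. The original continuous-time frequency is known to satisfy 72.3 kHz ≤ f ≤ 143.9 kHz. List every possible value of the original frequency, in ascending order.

108.9 kHz, 128.86 kHz

Frequencies that alias to 9.98 kHz are k·fs ± 9.98 kHz for integer k ≥ 0.
k=0: 9.98 kHz.
k=1: 49.46 kHz, 69.42 kHz.
k=2: 108.9 kHz, 128.86 kHz.
k=3: 168.34 kHz, 188.3 kHz.
Within [72.3 kHz, 143.9 kHz]: 108.9 kHz, 128.86 kHz.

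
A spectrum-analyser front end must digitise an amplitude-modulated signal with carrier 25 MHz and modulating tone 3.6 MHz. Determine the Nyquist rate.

AM sidebands sit at fc ± fm = 21.4 MHz and 28.6 MHz.
Highest-frequency component: 28.6 MHz.
Nyquist rate = 2 × 28.6 MHz = 57.2 MHz.

57.2 MHz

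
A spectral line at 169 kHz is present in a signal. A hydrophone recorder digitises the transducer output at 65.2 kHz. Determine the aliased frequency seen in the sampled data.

169 kHz mod fs = 38.6 kHz.
38.6 kHz > fs/2 = 32.6 kHz, folds to fs − 38.6 kHz = 26.6 kHz.

26.6 kHz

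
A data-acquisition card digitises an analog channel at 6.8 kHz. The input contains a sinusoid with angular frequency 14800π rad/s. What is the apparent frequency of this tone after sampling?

0.6 kHz

ω = 14800π rad/s → f = ω/(2π) = 7400 Hz = 7.4 kHz.
7.4 kHz mod fs = 0.6 kHz.
0.6 kHz ≤ fs/2 = 3.4 kHz, appears at 0.6 kHz.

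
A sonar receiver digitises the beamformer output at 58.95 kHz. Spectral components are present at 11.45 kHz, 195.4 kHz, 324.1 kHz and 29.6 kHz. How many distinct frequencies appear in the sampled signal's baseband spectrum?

fs/2 = 29.475 kHz.
11.45 kHz ≤ fs/2 = 29.475 kHz, passes unchanged.
195.4 kHz mod fs = 18.55 kHz.
18.55 kHz ≤ fs/2 = 29.475 kHz, appears at 18.55 kHz.
324.1 kHz mod fs = 29.35 kHz.
29.35 kHz ≤ fs/2 = 29.475 kHz, appears at 29.35 kHz.
29.6 kHz > fs/2 = 29.475 kHz, folds to fs − 29.6 kHz = 29.35 kHz.
Distinct values: {11.45 kHz, 18.55 kHz, 29.35 kHz} → 3.

3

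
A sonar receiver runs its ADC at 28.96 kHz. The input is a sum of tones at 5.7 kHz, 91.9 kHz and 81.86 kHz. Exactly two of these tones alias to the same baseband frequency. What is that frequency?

fs/2 = 14.48 kHz.
5.7 kHz ≤ fs/2 = 14.48 kHz, passes unchanged.
91.9 kHz mod fs = 5.02 kHz.
5.02 kHz ≤ fs/2 = 14.48 kHz, appears at 5.02 kHz.
81.86 kHz mod fs = 23.94 kHz.
23.94 kHz > fs/2 = 14.48 kHz, folds to fs − 23.94 kHz = 5.02 kHz.
81.86 kHz and 91.9 kHz both map to 5.02 kHz.

5.02 kHz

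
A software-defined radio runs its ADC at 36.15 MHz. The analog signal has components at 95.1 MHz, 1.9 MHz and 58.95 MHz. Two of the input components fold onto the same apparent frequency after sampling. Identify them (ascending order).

fs/2 = 18.075 MHz.
95.1 MHz mod fs = 22.8 MHz.
22.8 MHz > fs/2 = 18.075 MHz, folds to fs − 22.8 MHz = 13.35 MHz.
1.9 MHz ≤ fs/2 = 18.075 MHz, passes unchanged.
58.95 MHz mod fs = 22.8 MHz.
22.8 MHz > fs/2 = 18.075 MHz, folds to fs − 22.8 MHz = 13.35 MHz.
58.95 MHz and 95.1 MHz both map to 13.35 MHz.

58.95 MHz, 95.1 MHz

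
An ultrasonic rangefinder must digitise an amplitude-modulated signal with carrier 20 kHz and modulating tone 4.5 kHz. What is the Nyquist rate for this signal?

49 kHz

AM sidebands sit at fc ± fm = 15.5 kHz and 24.5 kHz.
Highest-frequency component: 24.5 kHz.
Nyquist rate = 2 × 24.5 kHz = 49 kHz.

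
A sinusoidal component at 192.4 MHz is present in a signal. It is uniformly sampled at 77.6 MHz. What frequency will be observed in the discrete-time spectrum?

37.2 MHz

192.4 MHz mod fs = 37.2 MHz.
37.2 MHz ≤ fs/2 = 38.8 MHz, appears at 37.2 MHz.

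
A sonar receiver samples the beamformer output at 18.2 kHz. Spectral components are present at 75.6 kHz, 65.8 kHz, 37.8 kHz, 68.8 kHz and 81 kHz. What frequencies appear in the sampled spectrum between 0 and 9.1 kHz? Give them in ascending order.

1.4 kHz, 2.8 kHz, 4 kHz, 7 kHz, 8.2 kHz

fs/2 = 9.1 kHz.
75.6 kHz mod fs = 2.8 kHz.
2.8 kHz ≤ fs/2 = 9.1 kHz, appears at 2.8 kHz.
65.8 kHz mod fs = 11.2 kHz.
11.2 kHz > fs/2 = 9.1 kHz, folds to fs − 11.2 kHz = 7 kHz.
37.8 kHz mod fs = 1.4 kHz.
1.4 kHz ≤ fs/2 = 9.1 kHz, appears at 1.4 kHz.
68.8 kHz mod fs = 14.2 kHz.
14.2 kHz > fs/2 = 9.1 kHz, folds to fs − 14.2 kHz = 4 kHz.
81 kHz mod fs = 8.2 kHz.
8.2 kHz ≤ fs/2 = 9.1 kHz, appears at 8.2 kHz.
Distinct values: {1.4 kHz, 2.8 kHz, 4 kHz, 7 kHz, 8.2 kHz}.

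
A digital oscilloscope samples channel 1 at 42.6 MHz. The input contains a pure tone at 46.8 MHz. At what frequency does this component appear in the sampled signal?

4.2 MHz

46.8 MHz mod fs = 4.2 MHz.
4.2 MHz ≤ fs/2 = 21.3 MHz, appears at 4.2 MHz.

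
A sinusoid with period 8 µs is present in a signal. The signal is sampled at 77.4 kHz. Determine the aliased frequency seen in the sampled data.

T = 8 µs → f = 1/T = 125 kHz.
125 kHz mod fs = 47.6 kHz.
47.6 kHz > fs/2 = 38.7 kHz, folds to fs − 47.6 kHz = 29.8 kHz.

29.8 kHz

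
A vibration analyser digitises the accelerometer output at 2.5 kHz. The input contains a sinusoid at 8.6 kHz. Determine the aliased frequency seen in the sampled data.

8.6 kHz mod fs = 1.1 kHz.
1.1 kHz ≤ fs/2 = 1.25 kHz, appears at 1.1 kHz.

1.1 kHz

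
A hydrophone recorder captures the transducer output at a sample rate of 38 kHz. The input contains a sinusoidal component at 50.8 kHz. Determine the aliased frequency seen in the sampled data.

50.8 kHz mod fs = 12.8 kHz.
12.8 kHz ≤ fs/2 = 19 kHz, appears at 12.8 kHz.

12.8 kHz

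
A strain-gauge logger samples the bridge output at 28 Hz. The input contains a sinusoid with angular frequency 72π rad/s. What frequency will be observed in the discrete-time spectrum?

8 Hz

ω = 72π rad/s → f = ω/(2π) = 36 Hz.
36 Hz mod fs = 8 Hz.
8 Hz ≤ fs/2 = 14 Hz, appears at 8 Hz.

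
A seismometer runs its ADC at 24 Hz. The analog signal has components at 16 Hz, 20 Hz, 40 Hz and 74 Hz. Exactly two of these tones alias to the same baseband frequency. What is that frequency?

8 Hz

fs/2 = 12 Hz.
16 Hz > fs/2 = 12 Hz, folds to fs − 16 Hz = 8 Hz.
20 Hz > fs/2 = 12 Hz, folds to fs − 20 Hz = 4 Hz.
40 Hz mod fs = 16 Hz.
16 Hz > fs/2 = 12 Hz, folds to fs − 16 Hz = 8 Hz.
74 Hz mod fs = 2 Hz.
2 Hz ≤ fs/2 = 12 Hz, appears at 2 Hz.
16 Hz and 40 Hz both map to 8 Hz.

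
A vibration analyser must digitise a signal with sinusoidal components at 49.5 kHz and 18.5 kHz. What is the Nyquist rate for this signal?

99 kHz

Highest-frequency component: 49.5 kHz.
Nyquist rate = 2 × 49.5 kHz = 99 kHz.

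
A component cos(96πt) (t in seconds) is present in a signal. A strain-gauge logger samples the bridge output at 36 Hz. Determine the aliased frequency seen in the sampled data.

ω = 96π rad/s → f = ω/(2π) = 48 Hz.
48 Hz mod fs = 12 Hz.
12 Hz ≤ fs/2 = 18 Hz, appears at 12 Hz.

12 Hz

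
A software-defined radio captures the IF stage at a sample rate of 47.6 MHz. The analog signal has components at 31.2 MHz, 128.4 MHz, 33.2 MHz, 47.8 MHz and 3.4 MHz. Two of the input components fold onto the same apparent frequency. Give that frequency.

14.4 MHz

fs/2 = 23.8 MHz.
31.2 MHz > fs/2 = 23.8 MHz, folds to fs − 31.2 MHz = 16.4 MHz.
128.4 MHz mod fs = 33.2 MHz.
33.2 MHz > fs/2 = 23.8 MHz, folds to fs − 33.2 MHz = 14.4 MHz.
33.2 MHz > fs/2 = 23.8 MHz, folds to fs − 33.2 MHz = 14.4 MHz.
47.8 MHz mod fs = 0.2 MHz.
0.2 MHz ≤ fs/2 = 23.8 MHz, appears at 0.2 MHz.
3.4 MHz ≤ fs/2 = 23.8 MHz, passes unchanged.
33.2 MHz and 128.4 MHz both map to 14.4 MHz.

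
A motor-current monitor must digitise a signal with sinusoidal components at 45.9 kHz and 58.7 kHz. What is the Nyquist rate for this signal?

Highest-frequency component: 58.7 kHz.
Nyquist rate = 2 × 58.7 kHz = 117.4 kHz.

117.4 kHz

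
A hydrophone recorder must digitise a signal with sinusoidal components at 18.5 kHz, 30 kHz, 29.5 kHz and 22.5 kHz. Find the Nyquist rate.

Highest-frequency component: 30 kHz.
Nyquist rate = 2 × 30 kHz = 60 kHz.

60 kHz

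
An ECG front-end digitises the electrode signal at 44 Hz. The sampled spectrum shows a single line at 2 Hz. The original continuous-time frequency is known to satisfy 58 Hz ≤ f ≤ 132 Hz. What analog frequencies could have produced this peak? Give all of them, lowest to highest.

Frequencies that alias to 2 Hz are k·fs ± 2 Hz for integer k ≥ 0.
k=0: 2 Hz.
k=1: 42 Hz, 46 Hz.
k=2: 86 Hz, 90 Hz.
k=3: 130 Hz, 134 Hz.
k=4: 174 Hz, 178 Hz.
Within [58 Hz, 132 Hz]: 86 Hz, 90 Hz, 130 Hz.

86 Hz, 90 Hz, 130 Hz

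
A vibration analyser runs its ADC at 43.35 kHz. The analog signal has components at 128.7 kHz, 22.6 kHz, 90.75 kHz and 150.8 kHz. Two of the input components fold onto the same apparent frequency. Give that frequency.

fs/2 = 21.675 kHz.
128.7 kHz mod fs = 42 kHz.
42 kHz > fs/2 = 21.675 kHz, folds to fs − 42 kHz = 1.35 kHz.
22.6 kHz > fs/2 = 21.675 kHz, folds to fs − 22.6 kHz = 20.75 kHz.
90.75 kHz mod fs = 4.05 kHz.
4.05 kHz ≤ fs/2 = 21.675 kHz, appears at 4.05 kHz.
150.8 kHz mod fs = 20.75 kHz.
20.75 kHz ≤ fs/2 = 21.675 kHz, appears at 20.75 kHz.
22.6 kHz and 150.8 kHz both map to 20.75 kHz.

20.75 kHz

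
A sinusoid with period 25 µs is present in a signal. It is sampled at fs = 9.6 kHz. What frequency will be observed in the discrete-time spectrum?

T = 25 µs → f = 1/T = 40 kHz.
40 kHz mod fs = 1.6 kHz.
1.6 kHz ≤ fs/2 = 4.8 kHz, appears at 1.6 kHz.

1.6 kHz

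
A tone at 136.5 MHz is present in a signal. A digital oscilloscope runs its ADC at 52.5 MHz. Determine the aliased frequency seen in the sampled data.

136.5 MHz mod fs = 31.5 MHz.
31.5 MHz > fs/2 = 26.25 MHz, folds to fs − 31.5 MHz = 21 MHz.

21 MHz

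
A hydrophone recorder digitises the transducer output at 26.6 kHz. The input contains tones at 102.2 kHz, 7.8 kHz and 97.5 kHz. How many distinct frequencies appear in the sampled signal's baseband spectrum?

fs/2 = 13.3 kHz.
102.2 kHz mod fs = 22.4 kHz.
22.4 kHz > fs/2 = 13.3 kHz, folds to fs − 22.4 kHz = 4.2 kHz.
7.8 kHz ≤ fs/2 = 13.3 kHz, passes unchanged.
97.5 kHz mod fs = 17.7 kHz.
17.7 kHz > fs/2 = 13.3 kHz, folds to fs − 17.7 kHz = 8.9 kHz.
Distinct values: {4.2 kHz, 7.8 kHz, 8.9 kHz} → 3.

3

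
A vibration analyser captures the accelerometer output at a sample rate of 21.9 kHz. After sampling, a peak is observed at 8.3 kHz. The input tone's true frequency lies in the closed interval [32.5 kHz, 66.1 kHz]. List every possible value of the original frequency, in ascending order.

Frequencies that alias to 8.3 kHz are k·fs ± 8.3 kHz for integer k ≥ 0.
k=0: 8.3 kHz.
k=1: 13.6 kHz, 30.2 kHz.
k=2: 35.5 kHz, 52.1 kHz.
k=3: 57.4 kHz, 74 kHz.
k=4: 79.3 kHz, 95.9 kHz.
Within [32.5 kHz, 66.1 kHz]: 35.5 kHz, 52.1 kHz, 57.4 kHz.

35.5 kHz, 52.1 kHz, 57.4 kHz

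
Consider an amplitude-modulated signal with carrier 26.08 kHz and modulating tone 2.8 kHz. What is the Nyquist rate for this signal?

57.76 kHz

AM sidebands sit at fc ± fm = 23.28 kHz and 28.88 kHz.
Highest-frequency component: 28.88 kHz.
Nyquist rate = 2 × 28.88 kHz = 57.76 kHz.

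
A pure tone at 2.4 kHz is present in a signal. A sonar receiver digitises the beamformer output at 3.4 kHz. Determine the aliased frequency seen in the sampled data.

2.4 kHz > fs/2 = 1.7 kHz, folds to fs − 2.4 kHz = 1 kHz.

1 kHz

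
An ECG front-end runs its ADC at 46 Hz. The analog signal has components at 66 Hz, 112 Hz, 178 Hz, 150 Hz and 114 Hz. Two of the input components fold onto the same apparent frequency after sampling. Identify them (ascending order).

fs/2 = 23 Hz.
66 Hz mod fs = 20 Hz.
20 Hz ≤ fs/2 = 23 Hz, appears at 20 Hz.
112 Hz mod fs = 20 Hz.
20 Hz ≤ fs/2 = 23 Hz, appears at 20 Hz.
178 Hz mod fs = 40 Hz.
40 Hz > fs/2 = 23 Hz, folds to fs − 40 Hz = 6 Hz.
150 Hz mod fs = 12 Hz.
12 Hz ≤ fs/2 = 23 Hz, appears at 12 Hz.
114 Hz mod fs = 22 Hz.
22 Hz ≤ fs/2 = 23 Hz, appears at 22 Hz.
66 Hz and 112 Hz both map to 20 Hz.

66 Hz, 112 Hz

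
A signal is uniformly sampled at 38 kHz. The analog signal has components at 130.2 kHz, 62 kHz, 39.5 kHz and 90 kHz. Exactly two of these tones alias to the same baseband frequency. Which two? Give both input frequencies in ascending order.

62 kHz, 90 kHz

fs/2 = 19 kHz.
130.2 kHz mod fs = 16.2 kHz.
16.2 kHz ≤ fs/2 = 19 kHz, appears at 16.2 kHz.
62 kHz mod fs = 24 kHz.
24 kHz > fs/2 = 19 kHz, folds to fs − 24 kHz = 14 kHz.
39.5 kHz mod fs = 1.5 kHz.
1.5 kHz ≤ fs/2 = 19 kHz, appears at 1.5 kHz.
90 kHz mod fs = 14 kHz.
14 kHz ≤ fs/2 = 19 kHz, appears at 14 kHz.
62 kHz and 90 kHz both map to 14 kHz.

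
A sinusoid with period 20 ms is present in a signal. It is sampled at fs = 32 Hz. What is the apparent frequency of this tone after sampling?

14 Hz

T = 20 ms → f = 1/T = 50 Hz.
50 Hz mod fs = 18 Hz.
18 Hz > fs/2 = 16 Hz, folds to fs − 18 Hz = 14 Hz.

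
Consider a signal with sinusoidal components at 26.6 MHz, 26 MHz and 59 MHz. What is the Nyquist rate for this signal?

118 MHz

Highest-frequency component: 59 MHz.
Nyquist rate = 2 × 59 MHz = 118 MHz.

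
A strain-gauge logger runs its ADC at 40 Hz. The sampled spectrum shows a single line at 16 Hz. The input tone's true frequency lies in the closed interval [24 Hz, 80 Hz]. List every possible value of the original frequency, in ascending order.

Frequencies that alias to 16 Hz are k·fs ± 16 Hz for integer k ≥ 0.
k=0: 16 Hz.
k=1: 24 Hz, 56 Hz.
k=2: 64 Hz, 96 Hz.
k=3: 104 Hz, 136 Hz.
Within [24 Hz, 80 Hz]: 24 Hz, 56 Hz, 64 Hz.

24 Hz, 56 Hz, 64 Hz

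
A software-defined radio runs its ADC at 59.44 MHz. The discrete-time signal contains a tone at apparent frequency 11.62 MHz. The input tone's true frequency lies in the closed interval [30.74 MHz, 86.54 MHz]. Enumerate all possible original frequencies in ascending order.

Frequencies that alias to 11.62 MHz are k·fs ± 11.62 MHz for integer k ≥ 0.
k=0: 11.62 MHz.
k=1: 47.82 MHz, 71.06 MHz.
k=2: 107.26 MHz, 130.5 MHz.
Within [30.74 MHz, 86.54 MHz]: 47.82 MHz, 71.06 MHz.

47.82 MHz, 71.06 MHz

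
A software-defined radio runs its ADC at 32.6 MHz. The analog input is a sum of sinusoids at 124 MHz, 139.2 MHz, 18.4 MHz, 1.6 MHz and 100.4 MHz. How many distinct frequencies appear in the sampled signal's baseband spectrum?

fs/2 = 16.3 MHz.
124 MHz mod fs = 26.2 MHz.
26.2 MHz > fs/2 = 16.3 MHz, folds to fs − 26.2 MHz = 6.4 MHz.
139.2 MHz mod fs = 8.8 MHz.
8.8 MHz ≤ fs/2 = 16.3 MHz, appears at 8.8 MHz.
18.4 MHz > fs/2 = 16.3 MHz, folds to fs − 18.4 MHz = 14.2 MHz.
1.6 MHz ≤ fs/2 = 16.3 MHz, passes unchanged.
100.4 MHz mod fs = 2.6 MHz.
2.6 MHz ≤ fs/2 = 16.3 MHz, appears at 2.6 MHz.
Distinct values: {1.6 MHz, 2.6 MHz, 6.4 MHz, 8.8 MHz, 14.2 MHz} → 5.

5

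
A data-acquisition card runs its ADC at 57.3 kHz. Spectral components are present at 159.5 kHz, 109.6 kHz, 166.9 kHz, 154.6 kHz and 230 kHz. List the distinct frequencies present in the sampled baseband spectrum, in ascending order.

fs/2 = 28.65 kHz.
159.5 kHz mod fs = 44.9 kHz.
44.9 kHz > fs/2 = 28.65 kHz, folds to fs − 44.9 kHz = 12.4 kHz.
109.6 kHz mod fs = 52.3 kHz.
52.3 kHz > fs/2 = 28.65 kHz, folds to fs − 52.3 kHz = 5 kHz.
166.9 kHz mod fs = 52.3 kHz.
52.3 kHz > fs/2 = 28.65 kHz, folds to fs − 52.3 kHz = 5 kHz.
154.6 kHz mod fs = 40 kHz.
40 kHz > fs/2 = 28.65 kHz, folds to fs − 40 kHz = 17.3 kHz.
230 kHz mod fs = 0.8 kHz.
0.8 kHz ≤ fs/2 = 28.65 kHz, appears at 0.8 kHz.
Distinct values: {0.8 kHz, 5 kHz, 12.4 kHz, 17.3 kHz}.

0.8 kHz, 5 kHz, 12.4 kHz, 17.3 kHz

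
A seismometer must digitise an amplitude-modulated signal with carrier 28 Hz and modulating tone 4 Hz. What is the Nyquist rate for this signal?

AM sidebands sit at fc ± fm = 24 Hz and 32 Hz.
Highest-frequency component: 32 Hz.
Nyquist rate = 2 × 32 Hz = 64 Hz.

64 Hz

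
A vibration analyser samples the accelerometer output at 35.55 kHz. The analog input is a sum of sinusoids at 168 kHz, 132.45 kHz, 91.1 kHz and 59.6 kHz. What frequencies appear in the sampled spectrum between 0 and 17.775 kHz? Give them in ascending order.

fs/2 = 17.775 kHz.
168 kHz mod fs = 25.8 kHz.
25.8 kHz > fs/2 = 17.775 kHz, folds to fs − 25.8 kHz = 9.75 kHz.
132.45 kHz mod fs = 25.8 kHz.
25.8 kHz > fs/2 = 17.775 kHz, folds to fs − 25.8 kHz = 9.75 kHz.
91.1 kHz mod fs = 20 kHz.
20 kHz > fs/2 = 17.775 kHz, folds to fs − 20 kHz = 15.55 kHz.
59.6 kHz mod fs = 24.05 kHz.
24.05 kHz > fs/2 = 17.775 kHz, folds to fs − 24.05 kHz = 11.5 kHz.
Distinct values: {9.75 kHz, 11.5 kHz, 15.55 kHz}.

9.75 kHz, 11.5 kHz, 15.55 kHz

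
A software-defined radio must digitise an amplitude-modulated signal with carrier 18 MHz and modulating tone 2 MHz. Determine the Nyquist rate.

40 MHz

AM sidebands sit at fc ± fm = 16 MHz and 20 MHz.
Highest-frequency component: 20 MHz.
Nyquist rate = 2 × 20 MHz = 40 MHz.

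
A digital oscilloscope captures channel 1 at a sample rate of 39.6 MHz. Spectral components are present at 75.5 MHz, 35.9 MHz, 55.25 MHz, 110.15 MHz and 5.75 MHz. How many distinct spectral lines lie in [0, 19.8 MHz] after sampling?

fs/2 = 19.8 MHz.
75.5 MHz mod fs = 35.9 MHz.
35.9 MHz > fs/2 = 19.8 MHz, folds to fs − 35.9 MHz = 3.7 MHz.
35.9 MHz > fs/2 = 19.8 MHz, folds to fs − 35.9 MHz = 3.7 MHz.
55.25 MHz mod fs = 15.65 MHz.
15.65 MHz ≤ fs/2 = 19.8 MHz, appears at 15.65 MHz.
110.15 MHz mod fs = 30.95 MHz.
30.95 MHz > fs/2 = 19.8 MHz, folds to fs − 30.95 MHz = 8.65 MHz.
5.75 MHz ≤ fs/2 = 19.8 MHz, passes unchanged.
Distinct values: {3.7 MHz, 5.75 MHz, 8.65 MHz, 15.65 MHz} → 4.

4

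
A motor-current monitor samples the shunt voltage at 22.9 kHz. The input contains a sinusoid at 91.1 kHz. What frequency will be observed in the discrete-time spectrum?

0.5 kHz

91.1 kHz mod fs = 22.4 kHz.
22.4 kHz > fs/2 = 11.45 kHz, folds to fs − 22.4 kHz = 0.5 kHz.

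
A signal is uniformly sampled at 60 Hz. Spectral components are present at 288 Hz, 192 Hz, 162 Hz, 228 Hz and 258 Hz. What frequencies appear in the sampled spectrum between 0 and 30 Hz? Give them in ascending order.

12 Hz, 18 Hz

fs/2 = 30 Hz.
288 Hz mod fs = 48 Hz.
48 Hz > fs/2 = 30 Hz, folds to fs − 48 Hz = 12 Hz.
192 Hz mod fs = 12 Hz.
12 Hz ≤ fs/2 = 30 Hz, appears at 12 Hz.
162 Hz mod fs = 42 Hz.
42 Hz > fs/2 = 30 Hz, folds to fs − 42 Hz = 18 Hz.
228 Hz mod fs = 48 Hz.
48 Hz > fs/2 = 30 Hz, folds to fs − 48 Hz = 12 Hz.
258 Hz mod fs = 18 Hz.
18 Hz ≤ fs/2 = 30 Hz, appears at 18 Hz.
Distinct values: {12 Hz, 18 Hz}.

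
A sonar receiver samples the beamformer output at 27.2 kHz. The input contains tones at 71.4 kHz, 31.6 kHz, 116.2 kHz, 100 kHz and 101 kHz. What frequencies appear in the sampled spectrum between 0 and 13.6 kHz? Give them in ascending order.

fs/2 = 13.6 kHz.
71.4 kHz mod fs = 17 kHz.
17 kHz > fs/2 = 13.6 kHz, folds to fs − 17 kHz = 10.2 kHz.
31.6 kHz mod fs = 4.4 kHz.
4.4 kHz ≤ fs/2 = 13.6 kHz, appears at 4.4 kHz.
116.2 kHz mod fs = 7.4 kHz.
7.4 kHz ≤ fs/2 = 13.6 kHz, appears at 7.4 kHz.
100 kHz mod fs = 18.4 kHz.
18.4 kHz > fs/2 = 13.6 kHz, folds to fs − 18.4 kHz = 8.8 kHz.
101 kHz mod fs = 19.4 kHz.
19.4 kHz > fs/2 = 13.6 kHz, folds to fs − 19.4 kHz = 7.8 kHz.
Distinct values: {4.4 kHz, 7.4 kHz, 7.8 kHz, 8.8 kHz, 10.2 kHz}.

4.4 kHz, 7.4 kHz, 7.8 kHz, 8.8 kHz, 10.2 kHz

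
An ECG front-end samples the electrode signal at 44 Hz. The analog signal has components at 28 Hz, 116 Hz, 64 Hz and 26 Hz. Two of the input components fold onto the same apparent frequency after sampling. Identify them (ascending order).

fs/2 = 22 Hz.
28 Hz > fs/2 = 22 Hz, folds to fs − 28 Hz = 16 Hz.
116 Hz mod fs = 28 Hz.
28 Hz > fs/2 = 22 Hz, folds to fs − 28 Hz = 16 Hz.
64 Hz mod fs = 20 Hz.
20 Hz ≤ fs/2 = 22 Hz, appears at 20 Hz.
26 Hz > fs/2 = 22 Hz, folds to fs − 26 Hz = 18 Hz.
28 Hz and 116 Hz both map to 16 Hz.

28 Hz, 116 Hz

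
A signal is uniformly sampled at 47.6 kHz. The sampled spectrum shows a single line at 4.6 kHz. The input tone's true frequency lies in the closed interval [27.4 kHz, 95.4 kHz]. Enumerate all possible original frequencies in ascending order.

Frequencies that alias to 4.6 kHz are k·fs ± 4.6 kHz for integer k ≥ 0.
k=0: 4.6 kHz.
k=1: 43 kHz, 52.2 kHz.
k=2: 90.6 kHz, 99.8 kHz.
k=3: 138.2 kHz, 147.4 kHz.
Within [27.4 kHz, 95.4 kHz]: 43 kHz, 52.2 kHz, 90.6 kHz.

43 kHz, 52.2 kHz, 90.6 kHz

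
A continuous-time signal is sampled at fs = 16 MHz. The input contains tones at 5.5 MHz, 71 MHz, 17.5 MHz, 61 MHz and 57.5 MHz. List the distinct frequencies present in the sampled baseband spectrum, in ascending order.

1.5 MHz, 3 MHz, 5.5 MHz, 6.5 MHz, 7 MHz

fs/2 = 8 MHz.
5.5 MHz ≤ fs/2 = 8 MHz, passes unchanged.
71 MHz mod fs = 7 MHz.
7 MHz ≤ fs/2 = 8 MHz, appears at 7 MHz.
17.5 MHz mod fs = 1.5 MHz.
1.5 MHz ≤ fs/2 = 8 MHz, appears at 1.5 MHz.
61 MHz mod fs = 13 MHz.
13 MHz > fs/2 = 8 MHz, folds to fs − 13 MHz = 3 MHz.
57.5 MHz mod fs = 9.5 MHz.
9.5 MHz > fs/2 = 8 MHz, folds to fs − 9.5 MHz = 6.5 MHz.
Distinct values: {1.5 MHz, 3 MHz, 5.5 MHz, 6.5 MHz, 7 MHz}.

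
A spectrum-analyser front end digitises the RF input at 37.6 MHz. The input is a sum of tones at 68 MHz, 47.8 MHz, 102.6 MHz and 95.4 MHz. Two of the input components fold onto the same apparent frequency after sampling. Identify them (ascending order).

47.8 MHz, 102.6 MHz

fs/2 = 18.8 MHz.
68 MHz mod fs = 30.4 MHz.
30.4 MHz > fs/2 = 18.8 MHz, folds to fs − 30.4 MHz = 7.2 MHz.
47.8 MHz mod fs = 10.2 MHz.
10.2 MHz ≤ fs/2 = 18.8 MHz, appears at 10.2 MHz.
102.6 MHz mod fs = 27.4 MHz.
27.4 MHz > fs/2 = 18.8 MHz, folds to fs − 27.4 MHz = 10.2 MHz.
95.4 MHz mod fs = 20.2 MHz.
20.2 MHz > fs/2 = 18.8 MHz, folds to fs − 20.2 MHz = 17.4 MHz.
47.8 MHz and 102.6 MHz both map to 10.2 MHz.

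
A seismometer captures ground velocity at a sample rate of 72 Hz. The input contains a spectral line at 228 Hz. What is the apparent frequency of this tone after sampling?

228 Hz mod fs = 12 Hz.
12 Hz ≤ fs/2 = 36 Hz, appears at 12 Hz.

12 Hz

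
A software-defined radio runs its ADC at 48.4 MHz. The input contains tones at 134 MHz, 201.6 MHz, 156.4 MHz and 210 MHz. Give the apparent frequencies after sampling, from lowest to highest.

8 MHz, 11.2 MHz, 16.4 MHz

fs/2 = 24.2 MHz.
134 MHz mod fs = 37.2 MHz.
37.2 MHz > fs/2 = 24.2 MHz, folds to fs − 37.2 MHz = 11.2 MHz.
201.6 MHz mod fs = 8 MHz.
8 MHz ≤ fs/2 = 24.2 MHz, appears at 8 MHz.
156.4 MHz mod fs = 11.2 MHz.
11.2 MHz ≤ fs/2 = 24.2 MHz, appears at 11.2 MHz.
210 MHz mod fs = 16.4 MHz.
16.4 MHz ≤ fs/2 = 24.2 MHz, appears at 16.4 MHz.
Distinct values: {8 MHz, 11.2 MHz, 16.4 MHz}.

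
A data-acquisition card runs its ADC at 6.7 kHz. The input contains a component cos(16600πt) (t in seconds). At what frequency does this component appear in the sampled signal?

ω = 16600π rad/s → f = ω/(2π) = 8300 Hz = 8.3 kHz.
8.3 kHz mod fs = 1.6 kHz.
1.6 kHz ≤ fs/2 = 3.35 kHz, appears at 1.6 kHz.

1.6 kHz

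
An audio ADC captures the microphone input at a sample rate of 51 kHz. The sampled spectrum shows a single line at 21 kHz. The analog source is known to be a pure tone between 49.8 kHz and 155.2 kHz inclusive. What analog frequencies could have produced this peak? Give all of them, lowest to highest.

Frequencies that alias to 21 kHz are k·fs ± 21 kHz for integer k ≥ 0.
k=0: 21 kHz.
k=1: 30 kHz, 72 kHz.
k=2: 81 kHz, 123 kHz.
k=3: 132 kHz, 174 kHz.
k=4: 183 kHz, 225 kHz.
Within [49.8 kHz, 155.2 kHz]: 72 kHz, 81 kHz, 123 kHz, 132 kHz.

72 kHz, 81 kHz, 123 kHz, 132 kHz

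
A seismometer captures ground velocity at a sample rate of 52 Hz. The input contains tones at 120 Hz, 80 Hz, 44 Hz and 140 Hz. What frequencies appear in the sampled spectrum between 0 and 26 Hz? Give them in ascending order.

8 Hz, 16 Hz, 24 Hz

fs/2 = 26 Hz.
120 Hz mod fs = 16 Hz.
16 Hz ≤ fs/2 = 26 Hz, appears at 16 Hz.
80 Hz mod fs = 28 Hz.
28 Hz > fs/2 = 26 Hz, folds to fs − 28 Hz = 24 Hz.
44 Hz > fs/2 = 26 Hz, folds to fs − 44 Hz = 8 Hz.
140 Hz mod fs = 36 Hz.
36 Hz > fs/2 = 26 Hz, folds to fs − 36 Hz = 16 Hz.
Distinct values: {8 Hz, 16 Hz, 24 Hz}.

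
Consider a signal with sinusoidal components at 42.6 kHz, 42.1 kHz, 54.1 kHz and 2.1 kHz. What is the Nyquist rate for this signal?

Highest-frequency component: 54.1 kHz.
Nyquist rate = 2 × 54.1 kHz = 108.2 kHz.

108.2 kHz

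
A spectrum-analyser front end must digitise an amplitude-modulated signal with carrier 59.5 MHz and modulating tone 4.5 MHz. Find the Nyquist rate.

AM sidebands sit at fc ± fm = 55 MHz and 64 MHz.
Highest-frequency component: 64 MHz.
Nyquist rate = 2 × 64 MHz = 128 MHz.

128 MHz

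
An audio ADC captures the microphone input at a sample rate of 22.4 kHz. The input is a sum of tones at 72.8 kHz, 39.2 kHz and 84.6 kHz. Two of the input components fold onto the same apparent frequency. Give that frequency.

5.6 kHz

fs/2 = 11.2 kHz.
72.8 kHz mod fs = 5.6 kHz.
5.6 kHz ≤ fs/2 = 11.2 kHz, appears at 5.6 kHz.
39.2 kHz mod fs = 16.8 kHz.
16.8 kHz > fs/2 = 11.2 kHz, folds to fs − 16.8 kHz = 5.6 kHz.
84.6 kHz mod fs = 17.4 kHz.
17.4 kHz > fs/2 = 11.2 kHz, folds to fs − 17.4 kHz = 5 kHz.
39.2 kHz and 72.8 kHz both map to 5.6 kHz.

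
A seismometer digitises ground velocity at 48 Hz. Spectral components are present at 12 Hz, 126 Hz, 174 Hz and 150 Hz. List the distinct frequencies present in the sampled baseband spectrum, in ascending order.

fs/2 = 24 Hz.
12 Hz ≤ fs/2 = 24 Hz, passes unchanged.
126 Hz mod fs = 30 Hz.
30 Hz > fs/2 = 24 Hz, folds to fs − 30 Hz = 18 Hz.
174 Hz mod fs = 30 Hz.
30 Hz > fs/2 = 24 Hz, folds to fs − 30 Hz = 18 Hz.
150 Hz mod fs = 6 Hz.
6 Hz ≤ fs/2 = 24 Hz, appears at 6 Hz.
Distinct values: {6 Hz, 12 Hz, 18 Hz}.

6 Hz, 12 Hz, 18 Hz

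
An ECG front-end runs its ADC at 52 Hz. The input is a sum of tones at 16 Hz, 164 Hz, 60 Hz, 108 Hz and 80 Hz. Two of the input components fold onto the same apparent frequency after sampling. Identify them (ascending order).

60 Hz, 164 Hz

fs/2 = 26 Hz.
16 Hz ≤ fs/2 = 26 Hz, passes unchanged.
164 Hz mod fs = 8 Hz.
8 Hz ≤ fs/2 = 26 Hz, appears at 8 Hz.
60 Hz mod fs = 8 Hz.
8 Hz ≤ fs/2 = 26 Hz, appears at 8 Hz.
108 Hz mod fs = 4 Hz.
4 Hz ≤ fs/2 = 26 Hz, appears at 4 Hz.
80 Hz mod fs = 28 Hz.
28 Hz > fs/2 = 26 Hz, folds to fs − 28 Hz = 24 Hz.
60 Hz and 164 Hz both map to 8 Hz.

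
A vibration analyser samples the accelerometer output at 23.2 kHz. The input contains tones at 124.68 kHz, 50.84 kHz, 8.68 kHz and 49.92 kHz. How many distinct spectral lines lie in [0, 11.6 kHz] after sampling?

fs/2 = 11.6 kHz.
124.68 kHz mod fs = 8.68 kHz.
8.68 kHz ≤ fs/2 = 11.6 kHz, appears at 8.68 kHz.
50.84 kHz mod fs = 4.44 kHz.
4.44 kHz ≤ fs/2 = 11.6 kHz, appears at 4.44 kHz.
8.68 kHz ≤ fs/2 = 11.6 kHz, passes unchanged.
49.92 kHz mod fs = 3.52 kHz.
3.52 kHz ≤ fs/2 = 11.6 kHz, appears at 3.52 kHz.
Distinct values: {3.52 kHz, 4.44 kHz, 8.68 kHz} → 3.

3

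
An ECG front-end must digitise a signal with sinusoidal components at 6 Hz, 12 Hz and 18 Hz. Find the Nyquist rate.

Highest-frequency component: 18 Hz.
Nyquist rate = 2 × 18 Hz = 36 Hz.

36 Hz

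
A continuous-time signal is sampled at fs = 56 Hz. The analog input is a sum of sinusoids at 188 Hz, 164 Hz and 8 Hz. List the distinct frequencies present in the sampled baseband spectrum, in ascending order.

fs/2 = 28 Hz.
188 Hz mod fs = 20 Hz.
20 Hz ≤ fs/2 = 28 Hz, appears at 20 Hz.
164 Hz mod fs = 52 Hz.
52 Hz > fs/2 = 28 Hz, folds to fs − 52 Hz = 4 Hz.
8 Hz ≤ fs/2 = 28 Hz, passes unchanged.
Distinct values: {4 Hz, 8 Hz, 20 Hz}.

4 Hz, 8 Hz, 20 Hz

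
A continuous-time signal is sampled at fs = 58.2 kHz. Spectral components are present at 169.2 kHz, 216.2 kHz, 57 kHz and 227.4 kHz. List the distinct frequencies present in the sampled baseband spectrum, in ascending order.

fs/2 = 29.1 kHz.
169.2 kHz mod fs = 52.8 kHz.
52.8 kHz > fs/2 = 29.1 kHz, folds to fs − 52.8 kHz = 5.4 kHz.
216.2 kHz mod fs = 41.6 kHz.
41.6 kHz > fs/2 = 29.1 kHz, folds to fs − 41.6 kHz = 16.6 kHz.
57 kHz > fs/2 = 29.1 kHz, folds to fs − 57 kHz = 1.2 kHz.
227.4 kHz mod fs = 52.8 kHz.
52.8 kHz > fs/2 = 29.1 kHz, folds to fs − 52.8 kHz = 5.4 kHz.
Distinct values: {1.2 kHz, 5.4 kHz, 16.6 kHz}.

1.2 kHz, 5.4 kHz, 16.6 kHz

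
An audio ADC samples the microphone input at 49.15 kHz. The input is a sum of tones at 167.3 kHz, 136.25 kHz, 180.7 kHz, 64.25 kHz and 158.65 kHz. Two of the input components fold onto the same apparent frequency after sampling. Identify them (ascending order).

136.25 kHz, 158.65 kHz

fs/2 = 24.575 kHz.
167.3 kHz mod fs = 19.85 kHz.
19.85 kHz ≤ fs/2 = 24.575 kHz, appears at 19.85 kHz.
136.25 kHz mod fs = 37.95 kHz.
37.95 kHz > fs/2 = 24.575 kHz, folds to fs − 37.95 kHz = 11.2 kHz.
180.7 kHz mod fs = 33.25 kHz.
33.25 kHz > fs/2 = 24.575 kHz, folds to fs − 33.25 kHz = 15.9 kHz.
64.25 kHz mod fs = 15.1 kHz.
15.1 kHz ≤ fs/2 = 24.575 kHz, appears at 15.1 kHz.
158.65 kHz mod fs = 11.2 kHz.
11.2 kHz ≤ fs/2 = 24.575 kHz, appears at 11.2 kHz.
136.25 kHz and 158.65 kHz both map to 11.2 kHz.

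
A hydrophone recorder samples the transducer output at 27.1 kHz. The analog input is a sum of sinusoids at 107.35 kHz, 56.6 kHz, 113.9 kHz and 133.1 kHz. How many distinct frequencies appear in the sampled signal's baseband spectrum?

fs/2 = 13.55 kHz.
107.35 kHz mod fs = 26.05 kHz.
26.05 kHz > fs/2 = 13.55 kHz, folds to fs − 26.05 kHz = 1.05 kHz.
56.6 kHz mod fs = 2.4 kHz.
2.4 kHz ≤ fs/2 = 13.55 kHz, appears at 2.4 kHz.
113.9 kHz mod fs = 5.5 kHz.
5.5 kHz ≤ fs/2 = 13.55 kHz, appears at 5.5 kHz.
133.1 kHz mod fs = 24.7 kHz.
24.7 kHz > fs/2 = 13.55 kHz, folds to fs − 24.7 kHz = 2.4 kHz.
Distinct values: {1.05 kHz, 2.4 kHz, 5.5 kHz} → 3.

3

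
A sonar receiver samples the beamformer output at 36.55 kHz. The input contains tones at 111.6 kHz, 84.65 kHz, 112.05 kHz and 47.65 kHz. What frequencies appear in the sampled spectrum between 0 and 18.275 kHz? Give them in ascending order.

1.95 kHz, 2.4 kHz, 11.1 kHz, 11.55 kHz

fs/2 = 18.275 kHz.
111.6 kHz mod fs = 1.95 kHz.
1.95 kHz ≤ fs/2 = 18.275 kHz, appears at 1.95 kHz.
84.65 kHz mod fs = 11.55 kHz.
11.55 kHz ≤ fs/2 = 18.275 kHz, appears at 11.55 kHz.
112.05 kHz mod fs = 2.4 kHz.
2.4 kHz ≤ fs/2 = 18.275 kHz, appears at 2.4 kHz.
47.65 kHz mod fs = 11.1 kHz.
11.1 kHz ≤ fs/2 = 18.275 kHz, appears at 11.1 kHz.
Distinct values: {1.95 kHz, 2.4 kHz, 11.1 kHz, 11.55 kHz}.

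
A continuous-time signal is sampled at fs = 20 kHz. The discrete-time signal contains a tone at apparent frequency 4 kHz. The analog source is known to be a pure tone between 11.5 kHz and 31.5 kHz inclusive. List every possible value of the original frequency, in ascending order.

Frequencies that alias to 4 kHz are k·fs ± 4 kHz for integer k ≥ 0.
k=0: 4 kHz.
k=1: 16 kHz, 24 kHz.
k=2: 36 kHz, 44 kHz.
Within [11.5 kHz, 31.5 kHz]: 16 kHz, 24 kHz.

16 kHz, 24 kHz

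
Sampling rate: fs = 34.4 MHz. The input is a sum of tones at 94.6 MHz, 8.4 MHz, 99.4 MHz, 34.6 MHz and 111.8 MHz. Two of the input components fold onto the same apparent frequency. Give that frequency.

fs/2 = 17.2 MHz.
94.6 MHz mod fs = 25.8 MHz.
25.8 MHz > fs/2 = 17.2 MHz, folds to fs − 25.8 MHz = 8.6 MHz.
8.4 MHz ≤ fs/2 = 17.2 MHz, passes unchanged.
99.4 MHz mod fs = 30.6 MHz.
30.6 MHz > fs/2 = 17.2 MHz, folds to fs − 30.6 MHz = 3.8 MHz.
34.6 MHz mod fs = 0.2 MHz.
0.2 MHz ≤ fs/2 = 17.2 MHz, appears at 0.2 MHz.
111.8 MHz mod fs = 8.6 MHz.
8.6 MHz ≤ fs/2 = 17.2 MHz, appears at 8.6 MHz.
94.6 MHz and 111.8 MHz both map to 8.6 MHz.

8.6 MHz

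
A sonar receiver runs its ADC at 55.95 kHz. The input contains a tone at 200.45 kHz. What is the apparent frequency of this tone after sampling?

200.45 kHz mod fs = 32.6 kHz.
32.6 kHz > fs/2 = 27.975 kHz, folds to fs − 32.6 kHz = 23.35 kHz.

23.35 kHz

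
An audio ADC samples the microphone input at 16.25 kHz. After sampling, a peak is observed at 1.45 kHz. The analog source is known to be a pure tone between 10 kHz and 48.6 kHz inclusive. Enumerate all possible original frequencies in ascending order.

Frequencies that alias to 1.45 kHz are k·fs ± 1.45 kHz for integer k ≥ 0.
k=0: 1.45 kHz.
k=1: 14.8 kHz, 17.7 kHz.
k=2: 31.05 kHz, 33.95 kHz.
k=3: 47.3 kHz, 50.2 kHz.
k=4: 63.55 kHz, 66.45 kHz.
Within [10 kHz, 48.6 kHz]: 14.8 kHz, 17.7 kHz, 31.05 kHz, 33.95 kHz, 47.3 kHz.

14.8 kHz, 17.7 kHz, 31.05 kHz, 33.95 kHz, 47.3 kHz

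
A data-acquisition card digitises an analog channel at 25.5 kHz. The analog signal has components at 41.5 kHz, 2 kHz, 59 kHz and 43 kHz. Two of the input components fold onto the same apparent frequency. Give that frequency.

8 kHz

fs/2 = 12.75 kHz.
41.5 kHz mod fs = 16 kHz.
16 kHz > fs/2 = 12.75 kHz, folds to fs − 16 kHz = 9.5 kHz.
2 kHz ≤ fs/2 = 12.75 kHz, passes unchanged.
59 kHz mod fs = 8 kHz.
8 kHz ≤ fs/2 = 12.75 kHz, appears at 8 kHz.
43 kHz mod fs = 17.5 kHz.
17.5 kHz > fs/2 = 12.75 kHz, folds to fs − 17.5 kHz = 8 kHz.
43 kHz and 59 kHz both map to 8 kHz.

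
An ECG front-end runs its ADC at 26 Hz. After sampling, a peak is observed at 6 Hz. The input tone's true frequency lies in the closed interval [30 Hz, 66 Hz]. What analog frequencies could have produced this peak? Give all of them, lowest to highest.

32 Hz, 46 Hz, 58 Hz

Frequencies that alias to 6 Hz are k·fs ± 6 Hz for integer k ≥ 0.
k=0: 6 Hz.
k=1: 20 Hz, 32 Hz.
k=2: 46 Hz, 58 Hz.
k=3: 72 Hz, 84 Hz.
Within [30 Hz, 66 Hz]: 32 Hz, 46 Hz, 58 Hz.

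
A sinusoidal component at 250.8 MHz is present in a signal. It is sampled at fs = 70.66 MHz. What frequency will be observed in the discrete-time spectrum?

250.8 MHz mod fs = 38.82 MHz.
38.82 MHz > fs/2 = 35.33 MHz, folds to fs − 38.82 MHz = 31.84 MHz.

31.84 MHz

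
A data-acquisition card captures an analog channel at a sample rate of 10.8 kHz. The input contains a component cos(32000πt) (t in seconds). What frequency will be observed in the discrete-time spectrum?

ω = 32000π rad/s → f = ω/(2π) = 16000 Hz = 16 kHz.
16 kHz mod fs = 5.2 kHz.
5.2 kHz ≤ fs/2 = 5.4 kHz, appears at 5.2 kHz.

5.2 kHz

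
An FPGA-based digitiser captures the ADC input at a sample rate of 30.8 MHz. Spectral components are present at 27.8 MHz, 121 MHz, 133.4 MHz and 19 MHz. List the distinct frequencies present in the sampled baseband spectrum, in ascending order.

fs/2 = 15.4 MHz.
27.8 MHz > fs/2 = 15.4 MHz, folds to fs − 27.8 MHz = 3 MHz.
121 MHz mod fs = 28.6 MHz.
28.6 MHz > fs/2 = 15.4 MHz, folds to fs − 28.6 MHz = 2.2 MHz.
133.4 MHz mod fs = 10.2 MHz.
10.2 MHz ≤ fs/2 = 15.4 MHz, appears at 10.2 MHz.
19 MHz > fs/2 = 15.4 MHz, folds to fs − 19 MHz = 11.8 MHz.
Distinct values: {2.2 MHz, 3 MHz, 10.2 MHz, 11.8 MHz}.

2.2 MHz, 3 MHz, 10.2 MHz, 11.8 MHz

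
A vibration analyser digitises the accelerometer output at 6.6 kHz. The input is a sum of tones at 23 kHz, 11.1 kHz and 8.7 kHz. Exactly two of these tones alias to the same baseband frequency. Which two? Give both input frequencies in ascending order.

8.7 kHz, 11.1 kHz

fs/2 = 3.3 kHz.
23 kHz mod fs = 3.2 kHz.
3.2 kHz ≤ fs/2 = 3.3 kHz, appears at 3.2 kHz.
11.1 kHz mod fs = 4.5 kHz.
4.5 kHz > fs/2 = 3.3 kHz, folds to fs − 4.5 kHz = 2.1 kHz.
8.7 kHz mod fs = 2.1 kHz.
2.1 kHz ≤ fs/2 = 3.3 kHz, appears at 2.1 kHz.
8.7 kHz and 11.1 kHz both map to 2.1 kHz.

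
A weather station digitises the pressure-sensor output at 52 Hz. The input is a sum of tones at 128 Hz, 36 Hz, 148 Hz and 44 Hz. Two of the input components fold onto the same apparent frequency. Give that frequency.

8 Hz

fs/2 = 26 Hz.
128 Hz mod fs = 24 Hz.
24 Hz ≤ fs/2 = 26 Hz, appears at 24 Hz.
36 Hz > fs/2 = 26 Hz, folds to fs − 36 Hz = 16 Hz.
148 Hz mod fs = 44 Hz.
44 Hz > fs/2 = 26 Hz, folds to fs − 44 Hz = 8 Hz.
44 Hz > fs/2 = 26 Hz, folds to fs − 44 Hz = 8 Hz.
44 Hz and 148 Hz both map to 8 Hz.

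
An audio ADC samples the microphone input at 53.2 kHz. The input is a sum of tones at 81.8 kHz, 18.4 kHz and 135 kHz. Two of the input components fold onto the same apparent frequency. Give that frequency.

fs/2 = 26.6 kHz.
81.8 kHz mod fs = 28.6 kHz.
28.6 kHz > fs/2 = 26.6 kHz, folds to fs − 28.6 kHz = 24.6 kHz.
18.4 kHz ≤ fs/2 = 26.6 kHz, passes unchanged.
135 kHz mod fs = 28.6 kHz.
28.6 kHz > fs/2 = 26.6 kHz, folds to fs − 28.6 kHz = 24.6 kHz.
81.8 kHz and 135 kHz both map to 24.6 kHz.

24.6 kHz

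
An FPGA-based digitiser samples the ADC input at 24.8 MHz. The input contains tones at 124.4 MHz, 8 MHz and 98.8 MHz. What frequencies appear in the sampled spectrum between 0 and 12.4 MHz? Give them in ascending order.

0.4 MHz, 8 MHz

fs/2 = 12.4 MHz.
124.4 MHz mod fs = 0.4 MHz.
0.4 MHz ≤ fs/2 = 12.4 MHz, appears at 0.4 MHz.
8 MHz ≤ fs/2 = 12.4 MHz, passes unchanged.
98.8 MHz mod fs = 24.4 MHz.
24.4 MHz > fs/2 = 12.4 MHz, folds to fs − 24.4 MHz = 0.4 MHz.
Distinct values: {0.4 MHz, 8 MHz}.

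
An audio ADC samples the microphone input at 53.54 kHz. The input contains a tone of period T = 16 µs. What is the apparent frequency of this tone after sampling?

8.96 kHz

T = 16 µs → f = 1/T = 62.5 kHz.
62.5 kHz mod fs = 8.96 kHz.
8.96 kHz ≤ fs/2 = 26.77 kHz, appears at 8.96 kHz.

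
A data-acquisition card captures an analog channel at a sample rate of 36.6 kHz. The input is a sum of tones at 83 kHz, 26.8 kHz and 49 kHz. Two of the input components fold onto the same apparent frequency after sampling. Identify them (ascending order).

26.8 kHz, 83 kHz

fs/2 = 18.3 kHz.
83 kHz mod fs = 9.8 kHz.
9.8 kHz ≤ fs/2 = 18.3 kHz, appears at 9.8 kHz.
26.8 kHz > fs/2 = 18.3 kHz, folds to fs − 26.8 kHz = 9.8 kHz.
49 kHz mod fs = 12.4 kHz.
12.4 kHz ≤ fs/2 = 18.3 kHz, appears at 12.4 kHz.
26.8 kHz and 83 kHz both map to 9.8 kHz.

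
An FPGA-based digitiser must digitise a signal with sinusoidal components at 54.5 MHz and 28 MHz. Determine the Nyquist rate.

Highest-frequency component: 54.5 MHz.
Nyquist rate = 2 × 54.5 MHz = 109 MHz.

109 MHz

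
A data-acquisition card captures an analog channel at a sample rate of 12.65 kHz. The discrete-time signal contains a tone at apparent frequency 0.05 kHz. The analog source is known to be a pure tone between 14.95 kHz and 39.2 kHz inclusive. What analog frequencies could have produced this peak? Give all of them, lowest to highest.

25.25 kHz, 25.35 kHz, 37.9 kHz, 38 kHz

Frequencies that alias to 0.05 kHz are k·fs ± 0.05 kHz for integer k ≥ 0.
k=0: 0.05 kHz.
k=1: 12.6 kHz, 12.7 kHz.
k=2: 25.25 kHz, 25.35 kHz.
k=3: 37.9 kHz, 38 kHz.
k=4: 50.55 kHz, 50.65 kHz.
Within [14.95 kHz, 39.2 kHz]: 25.25 kHz, 25.35 kHz, 37.9 kHz, 38 kHz.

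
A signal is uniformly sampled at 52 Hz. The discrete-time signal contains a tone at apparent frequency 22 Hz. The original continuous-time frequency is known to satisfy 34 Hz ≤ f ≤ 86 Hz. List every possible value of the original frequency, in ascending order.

74 Hz, 82 Hz

Frequencies that alias to 22 Hz are k·fs ± 22 Hz for integer k ≥ 0.
k=0: 22 Hz.
k=1: 30 Hz, 74 Hz.
k=2: 82 Hz, 126 Hz.
k=3: 134 Hz, 178 Hz.
Within [34 Hz, 86 Hz]: 74 Hz, 82 Hz.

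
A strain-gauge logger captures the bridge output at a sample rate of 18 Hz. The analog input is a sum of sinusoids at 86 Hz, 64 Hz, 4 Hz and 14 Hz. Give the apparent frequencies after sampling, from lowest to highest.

4 Hz, 8 Hz

fs/2 = 9 Hz.
86 Hz mod fs = 14 Hz.
14 Hz > fs/2 = 9 Hz, folds to fs − 14 Hz = 4 Hz.
64 Hz mod fs = 10 Hz.
10 Hz > fs/2 = 9 Hz, folds to fs − 10 Hz = 8 Hz.
4 Hz ≤ fs/2 = 9 Hz, passes unchanged.
14 Hz > fs/2 = 9 Hz, folds to fs − 14 Hz = 4 Hz.
Distinct values: {4 Hz, 8 Hz}.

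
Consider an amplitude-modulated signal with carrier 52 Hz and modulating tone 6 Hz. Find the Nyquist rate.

AM sidebands sit at fc ± fm = 46 Hz and 58 Hz.
Highest-frequency component: 58 Hz.
Nyquist rate = 2 × 58 Hz = 116 Hz.

116 Hz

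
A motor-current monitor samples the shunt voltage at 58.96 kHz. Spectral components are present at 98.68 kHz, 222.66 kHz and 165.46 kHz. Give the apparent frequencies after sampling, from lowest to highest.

11.42 kHz, 13.18 kHz, 19.24 kHz

fs/2 = 29.48 kHz.
98.68 kHz mod fs = 39.72 kHz.
39.72 kHz > fs/2 = 29.48 kHz, folds to fs − 39.72 kHz = 19.24 kHz.
222.66 kHz mod fs = 45.78 kHz.
45.78 kHz > fs/2 = 29.48 kHz, folds to fs − 45.78 kHz = 13.18 kHz.
165.46 kHz mod fs = 47.54 kHz.
47.54 kHz > fs/2 = 29.48 kHz, folds to fs − 47.54 kHz = 11.42 kHz.
Distinct values: {11.42 kHz, 13.18 kHz, 19.24 kHz}.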